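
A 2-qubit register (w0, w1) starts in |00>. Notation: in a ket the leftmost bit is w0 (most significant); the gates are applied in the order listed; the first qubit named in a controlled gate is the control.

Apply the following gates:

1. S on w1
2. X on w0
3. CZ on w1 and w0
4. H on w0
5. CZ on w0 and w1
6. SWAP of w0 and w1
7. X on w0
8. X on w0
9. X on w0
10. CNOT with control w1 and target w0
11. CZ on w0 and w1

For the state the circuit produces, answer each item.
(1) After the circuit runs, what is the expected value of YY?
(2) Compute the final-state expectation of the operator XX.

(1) The observable YY averages to -1.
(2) The expectation value of XX is -1.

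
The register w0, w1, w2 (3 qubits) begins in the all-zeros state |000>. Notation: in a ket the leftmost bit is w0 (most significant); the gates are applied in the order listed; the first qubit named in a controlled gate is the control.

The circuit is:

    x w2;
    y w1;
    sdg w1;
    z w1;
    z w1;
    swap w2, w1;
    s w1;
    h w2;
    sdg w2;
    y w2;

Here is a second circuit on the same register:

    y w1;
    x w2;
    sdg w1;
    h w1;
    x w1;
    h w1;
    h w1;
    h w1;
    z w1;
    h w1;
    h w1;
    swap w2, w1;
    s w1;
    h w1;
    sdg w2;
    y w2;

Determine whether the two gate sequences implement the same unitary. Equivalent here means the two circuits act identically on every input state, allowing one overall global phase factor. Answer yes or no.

No: there is an input state on which the two circuits produce genuinely different outputs (not merely differing by a phase).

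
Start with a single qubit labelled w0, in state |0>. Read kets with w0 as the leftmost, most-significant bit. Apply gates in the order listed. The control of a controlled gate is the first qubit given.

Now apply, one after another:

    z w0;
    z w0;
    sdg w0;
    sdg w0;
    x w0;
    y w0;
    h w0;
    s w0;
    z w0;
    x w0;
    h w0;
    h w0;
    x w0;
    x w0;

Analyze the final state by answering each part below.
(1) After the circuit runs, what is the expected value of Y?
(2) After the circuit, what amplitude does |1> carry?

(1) The observable Y averages to 1.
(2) The final state's coefficient on |1> equals -sqrt(2)*I/2.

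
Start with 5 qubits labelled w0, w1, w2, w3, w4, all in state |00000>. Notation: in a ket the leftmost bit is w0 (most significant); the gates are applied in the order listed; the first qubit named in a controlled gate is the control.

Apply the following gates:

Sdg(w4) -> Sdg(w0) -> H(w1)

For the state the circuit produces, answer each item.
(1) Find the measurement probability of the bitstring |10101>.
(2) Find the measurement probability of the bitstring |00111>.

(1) Outcome |10101> occurs with probability 0.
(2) Outcome |00111> occurs with probability 0.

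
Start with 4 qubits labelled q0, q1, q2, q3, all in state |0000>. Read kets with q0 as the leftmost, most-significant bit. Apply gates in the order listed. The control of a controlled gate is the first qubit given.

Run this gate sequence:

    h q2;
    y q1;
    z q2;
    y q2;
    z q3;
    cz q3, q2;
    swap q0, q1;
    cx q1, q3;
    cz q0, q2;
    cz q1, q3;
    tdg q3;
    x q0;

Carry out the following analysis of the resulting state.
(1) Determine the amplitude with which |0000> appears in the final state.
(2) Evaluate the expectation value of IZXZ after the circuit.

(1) The final state's coefficient on |0000> equals -sqrt(2)/2.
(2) In the final state, IZXZ has expectation -1.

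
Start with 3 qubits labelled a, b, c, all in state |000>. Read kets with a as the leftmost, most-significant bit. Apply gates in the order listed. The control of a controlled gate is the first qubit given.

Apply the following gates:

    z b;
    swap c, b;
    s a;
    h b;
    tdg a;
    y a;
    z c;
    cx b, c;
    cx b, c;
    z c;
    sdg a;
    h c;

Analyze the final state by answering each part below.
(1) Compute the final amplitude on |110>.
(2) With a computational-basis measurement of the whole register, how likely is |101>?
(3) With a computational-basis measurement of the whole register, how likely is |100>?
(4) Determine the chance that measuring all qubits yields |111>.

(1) The final state's coefficient on |110> equals 1/2. Key observation: steps 7-10 multiply out to the identity, so the circuit reduces to the remaining gates.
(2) Outcome |101> occurs with probability 1/4.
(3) A full measurement returns |100> with probability 1/4.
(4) The probability of measuring |111> is 1/4.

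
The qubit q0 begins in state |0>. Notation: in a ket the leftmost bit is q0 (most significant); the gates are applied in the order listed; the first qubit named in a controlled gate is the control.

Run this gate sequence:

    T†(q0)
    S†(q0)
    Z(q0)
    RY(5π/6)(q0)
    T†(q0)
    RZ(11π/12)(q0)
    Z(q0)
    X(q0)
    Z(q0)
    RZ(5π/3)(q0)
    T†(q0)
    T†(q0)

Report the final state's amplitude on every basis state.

The final amplitudes are (sqrt(2) + sqrt(6))*exp(3*I*pi/8)/4 on |0>, (-sqrt(2) + sqrt(6))*exp(7*I*pi/8)/4 on |1>.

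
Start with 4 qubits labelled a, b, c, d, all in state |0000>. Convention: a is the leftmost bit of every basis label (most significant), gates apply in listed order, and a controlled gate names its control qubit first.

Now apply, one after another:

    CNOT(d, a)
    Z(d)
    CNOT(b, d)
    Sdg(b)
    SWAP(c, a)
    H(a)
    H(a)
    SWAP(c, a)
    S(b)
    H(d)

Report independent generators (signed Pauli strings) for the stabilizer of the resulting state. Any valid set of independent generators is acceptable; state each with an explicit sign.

The final state is stabilized by the group generated by +IIIX, +ZIII, +IZII, +IIZI; other independent generating sets are equally valid. Key observation: steps 4-9 multiply out to the identity, so the circuit reduces to the remaining gates.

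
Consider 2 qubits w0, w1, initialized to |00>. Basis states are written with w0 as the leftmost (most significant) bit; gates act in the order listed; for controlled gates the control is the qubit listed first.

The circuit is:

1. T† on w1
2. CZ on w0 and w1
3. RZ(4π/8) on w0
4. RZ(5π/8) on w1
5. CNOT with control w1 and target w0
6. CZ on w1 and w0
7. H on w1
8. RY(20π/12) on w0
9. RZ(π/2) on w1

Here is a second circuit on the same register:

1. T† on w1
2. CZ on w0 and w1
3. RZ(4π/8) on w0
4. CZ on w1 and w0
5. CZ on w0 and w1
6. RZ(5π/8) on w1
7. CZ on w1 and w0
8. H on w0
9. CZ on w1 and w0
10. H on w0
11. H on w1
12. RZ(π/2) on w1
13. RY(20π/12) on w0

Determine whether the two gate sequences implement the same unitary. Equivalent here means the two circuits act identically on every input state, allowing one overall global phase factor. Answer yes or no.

No, they are not equivalent — no single phase factor reconciles the two unitaries.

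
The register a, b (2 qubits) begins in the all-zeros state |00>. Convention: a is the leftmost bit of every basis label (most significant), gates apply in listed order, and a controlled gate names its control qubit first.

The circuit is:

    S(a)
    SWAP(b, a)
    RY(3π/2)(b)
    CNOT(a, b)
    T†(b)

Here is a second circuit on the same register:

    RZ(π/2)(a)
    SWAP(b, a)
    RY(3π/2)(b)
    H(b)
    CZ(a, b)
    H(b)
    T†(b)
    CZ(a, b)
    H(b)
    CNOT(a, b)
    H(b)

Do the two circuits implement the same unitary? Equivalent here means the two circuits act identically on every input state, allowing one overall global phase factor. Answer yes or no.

Yes: on every input state the two circuits agree up to one overall phase factor.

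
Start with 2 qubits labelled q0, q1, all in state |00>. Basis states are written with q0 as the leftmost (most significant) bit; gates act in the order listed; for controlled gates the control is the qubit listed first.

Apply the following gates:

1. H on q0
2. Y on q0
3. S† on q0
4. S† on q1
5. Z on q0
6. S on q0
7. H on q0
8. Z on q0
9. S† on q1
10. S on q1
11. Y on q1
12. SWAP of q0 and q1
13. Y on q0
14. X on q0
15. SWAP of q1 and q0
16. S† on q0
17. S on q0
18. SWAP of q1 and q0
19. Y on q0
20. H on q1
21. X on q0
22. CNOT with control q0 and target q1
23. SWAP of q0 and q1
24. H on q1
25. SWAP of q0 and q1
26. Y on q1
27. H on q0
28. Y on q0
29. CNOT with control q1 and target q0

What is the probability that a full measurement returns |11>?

A full measurement returns |11> with probability 1/2. Key observation: steps 15-18 multiply out to the identity, so the circuit reduces to the remaining gates.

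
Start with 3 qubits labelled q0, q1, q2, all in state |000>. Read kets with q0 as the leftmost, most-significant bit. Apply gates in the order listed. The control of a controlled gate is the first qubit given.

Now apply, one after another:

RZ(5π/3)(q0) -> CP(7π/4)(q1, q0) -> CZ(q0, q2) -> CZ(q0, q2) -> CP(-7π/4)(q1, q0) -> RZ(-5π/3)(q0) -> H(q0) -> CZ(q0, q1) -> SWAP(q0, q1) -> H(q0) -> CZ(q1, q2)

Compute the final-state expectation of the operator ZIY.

The observable ZIY averages to 0. Key observation: the block from step 1 through step 6 cancels to the identity and can be dropped.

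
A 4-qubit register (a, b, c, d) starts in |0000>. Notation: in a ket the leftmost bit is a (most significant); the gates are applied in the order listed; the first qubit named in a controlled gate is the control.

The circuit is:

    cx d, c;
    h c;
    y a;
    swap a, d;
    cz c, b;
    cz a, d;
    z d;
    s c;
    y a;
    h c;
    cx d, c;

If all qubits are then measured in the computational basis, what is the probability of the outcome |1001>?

A full measurement returns |1001> with probability 1/2.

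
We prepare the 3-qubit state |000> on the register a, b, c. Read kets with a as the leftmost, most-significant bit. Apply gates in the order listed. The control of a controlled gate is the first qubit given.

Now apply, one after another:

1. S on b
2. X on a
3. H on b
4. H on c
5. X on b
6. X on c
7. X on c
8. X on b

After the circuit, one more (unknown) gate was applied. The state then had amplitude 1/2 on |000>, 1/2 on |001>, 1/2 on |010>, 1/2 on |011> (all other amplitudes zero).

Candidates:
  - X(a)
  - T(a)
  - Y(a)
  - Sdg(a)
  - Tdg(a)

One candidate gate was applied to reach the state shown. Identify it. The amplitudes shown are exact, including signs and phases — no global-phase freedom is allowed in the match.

The applied gate was X(a). Key observation: gates 5-8 undo each other exactly, leaving only the rest of the circuit to track.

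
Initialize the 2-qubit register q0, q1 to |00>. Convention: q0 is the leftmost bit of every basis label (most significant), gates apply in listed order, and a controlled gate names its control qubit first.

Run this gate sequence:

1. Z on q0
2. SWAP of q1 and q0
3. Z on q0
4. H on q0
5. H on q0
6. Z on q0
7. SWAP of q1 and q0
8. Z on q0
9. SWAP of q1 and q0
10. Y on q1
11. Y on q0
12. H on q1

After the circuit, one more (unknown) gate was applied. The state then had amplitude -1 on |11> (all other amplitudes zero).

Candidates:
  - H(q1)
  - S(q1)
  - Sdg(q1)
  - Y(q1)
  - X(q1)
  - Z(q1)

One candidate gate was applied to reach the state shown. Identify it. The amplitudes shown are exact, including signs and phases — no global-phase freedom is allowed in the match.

The applied gate was H(q1). Key observation: the block from step 1 through step 8 cancels to the identity and can be dropped.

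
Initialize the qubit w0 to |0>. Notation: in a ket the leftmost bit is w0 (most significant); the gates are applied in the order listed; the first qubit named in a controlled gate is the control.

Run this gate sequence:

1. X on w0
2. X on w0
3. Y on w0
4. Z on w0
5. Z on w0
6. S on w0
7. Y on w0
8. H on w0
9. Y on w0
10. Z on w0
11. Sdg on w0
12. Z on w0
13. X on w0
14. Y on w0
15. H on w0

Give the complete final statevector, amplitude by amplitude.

The resulting statevector has amplitude -1/2 - I/2 on |0>, 1/2 - I/2 on |1>.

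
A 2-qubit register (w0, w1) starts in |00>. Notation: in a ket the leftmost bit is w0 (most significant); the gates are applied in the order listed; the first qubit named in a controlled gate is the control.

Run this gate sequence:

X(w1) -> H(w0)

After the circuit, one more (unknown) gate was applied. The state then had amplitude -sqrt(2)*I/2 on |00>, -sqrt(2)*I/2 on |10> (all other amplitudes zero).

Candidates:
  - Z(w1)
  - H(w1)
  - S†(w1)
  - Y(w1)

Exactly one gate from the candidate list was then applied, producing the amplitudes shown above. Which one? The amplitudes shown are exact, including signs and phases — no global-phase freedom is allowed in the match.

The applied gate was Y(w1).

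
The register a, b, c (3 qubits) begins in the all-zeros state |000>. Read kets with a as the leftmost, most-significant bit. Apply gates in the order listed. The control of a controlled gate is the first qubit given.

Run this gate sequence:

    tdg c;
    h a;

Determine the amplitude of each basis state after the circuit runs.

The final amplitudes are sqrt(2)/2 on |000>, sqrt(2)/2 on |100>, and 0 on every other basis state.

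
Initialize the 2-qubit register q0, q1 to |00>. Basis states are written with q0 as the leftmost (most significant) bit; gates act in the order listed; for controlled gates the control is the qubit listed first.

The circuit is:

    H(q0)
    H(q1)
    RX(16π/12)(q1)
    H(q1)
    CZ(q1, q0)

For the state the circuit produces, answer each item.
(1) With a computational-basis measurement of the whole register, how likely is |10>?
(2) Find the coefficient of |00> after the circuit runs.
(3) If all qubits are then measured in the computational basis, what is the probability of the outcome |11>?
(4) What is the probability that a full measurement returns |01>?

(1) The probability of measuring |10> is 1/2.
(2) The final state's coefficient on |00> equals -sqrt(2)/4 - sqrt(6)*I/4.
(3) The probability of measuring |11> is 0.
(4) A full measurement returns |01> with probability 0.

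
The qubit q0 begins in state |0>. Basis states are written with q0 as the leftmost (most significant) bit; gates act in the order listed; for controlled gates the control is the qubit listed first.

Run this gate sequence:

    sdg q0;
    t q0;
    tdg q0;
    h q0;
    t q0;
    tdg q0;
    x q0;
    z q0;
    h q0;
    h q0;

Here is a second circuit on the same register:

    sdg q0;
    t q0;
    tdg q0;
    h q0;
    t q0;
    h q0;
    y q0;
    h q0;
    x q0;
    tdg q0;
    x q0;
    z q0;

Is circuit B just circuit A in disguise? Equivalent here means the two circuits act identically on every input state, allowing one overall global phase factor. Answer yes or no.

No, they are not equivalent — no single phase factor reconciles the two unitaries.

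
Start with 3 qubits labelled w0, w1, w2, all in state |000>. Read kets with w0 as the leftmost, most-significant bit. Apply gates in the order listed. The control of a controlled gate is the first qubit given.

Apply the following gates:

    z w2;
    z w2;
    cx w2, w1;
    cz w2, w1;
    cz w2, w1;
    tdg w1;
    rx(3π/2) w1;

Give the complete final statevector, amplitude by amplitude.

The final amplitudes are -sqrt(2)/2 on |000>, -sqrt(2)*I/2 on |010>, and 0 on every other basis state. Key observation: steps 4-5 multiply out to the identity, so the circuit reduces to the remaining gates.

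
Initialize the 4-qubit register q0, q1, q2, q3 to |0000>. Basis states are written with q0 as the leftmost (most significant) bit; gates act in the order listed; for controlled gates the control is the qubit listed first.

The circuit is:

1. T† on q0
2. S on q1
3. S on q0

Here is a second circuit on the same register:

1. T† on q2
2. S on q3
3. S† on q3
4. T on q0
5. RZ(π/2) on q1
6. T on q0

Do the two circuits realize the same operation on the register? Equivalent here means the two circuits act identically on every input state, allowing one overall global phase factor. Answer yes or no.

No: there is an input state on which the two circuits produce genuinely different outputs (not merely differing by a phase).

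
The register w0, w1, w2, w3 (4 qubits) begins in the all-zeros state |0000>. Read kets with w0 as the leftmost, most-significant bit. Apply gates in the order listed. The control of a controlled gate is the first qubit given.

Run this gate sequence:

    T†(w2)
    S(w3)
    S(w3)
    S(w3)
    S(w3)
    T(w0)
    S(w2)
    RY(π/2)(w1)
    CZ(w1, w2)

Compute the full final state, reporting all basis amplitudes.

The resulting statevector has amplitude sqrt(2)/2 on |0000>, sqrt(2)/2 on |0100>, and 0 on every other basis state. Key observation: gates 2-5 undo each other exactly, leaving only the rest of the circuit to track.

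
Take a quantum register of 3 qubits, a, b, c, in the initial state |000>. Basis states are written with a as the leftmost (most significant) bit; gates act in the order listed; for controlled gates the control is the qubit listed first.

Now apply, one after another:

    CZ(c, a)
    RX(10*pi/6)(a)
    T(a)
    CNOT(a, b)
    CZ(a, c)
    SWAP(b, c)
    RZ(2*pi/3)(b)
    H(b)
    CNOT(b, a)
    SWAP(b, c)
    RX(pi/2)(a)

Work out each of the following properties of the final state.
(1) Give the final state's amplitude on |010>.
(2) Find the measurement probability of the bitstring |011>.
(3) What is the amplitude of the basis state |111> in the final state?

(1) The final state's coefficient on |010> equals exp(11*I*pi/12)/4.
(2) A full measurement returns |011> with probability 1/16.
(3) |111> carries amplitude exp(11*I*pi/12)/4 in the final state.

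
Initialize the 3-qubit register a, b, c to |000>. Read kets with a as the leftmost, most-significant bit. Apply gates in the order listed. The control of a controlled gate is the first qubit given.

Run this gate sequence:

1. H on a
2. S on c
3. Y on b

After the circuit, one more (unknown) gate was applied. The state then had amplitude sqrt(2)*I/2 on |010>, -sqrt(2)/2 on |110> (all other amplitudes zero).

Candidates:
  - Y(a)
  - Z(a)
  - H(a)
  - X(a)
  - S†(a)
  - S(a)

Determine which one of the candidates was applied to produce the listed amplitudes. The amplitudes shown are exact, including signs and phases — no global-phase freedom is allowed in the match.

It was S(a) that produced the state shown.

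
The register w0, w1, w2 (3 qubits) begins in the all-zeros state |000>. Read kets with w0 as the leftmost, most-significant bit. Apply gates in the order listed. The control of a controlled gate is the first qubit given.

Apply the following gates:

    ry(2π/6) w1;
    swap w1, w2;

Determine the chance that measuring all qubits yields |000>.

Outcome |000> occurs with probability 3/4.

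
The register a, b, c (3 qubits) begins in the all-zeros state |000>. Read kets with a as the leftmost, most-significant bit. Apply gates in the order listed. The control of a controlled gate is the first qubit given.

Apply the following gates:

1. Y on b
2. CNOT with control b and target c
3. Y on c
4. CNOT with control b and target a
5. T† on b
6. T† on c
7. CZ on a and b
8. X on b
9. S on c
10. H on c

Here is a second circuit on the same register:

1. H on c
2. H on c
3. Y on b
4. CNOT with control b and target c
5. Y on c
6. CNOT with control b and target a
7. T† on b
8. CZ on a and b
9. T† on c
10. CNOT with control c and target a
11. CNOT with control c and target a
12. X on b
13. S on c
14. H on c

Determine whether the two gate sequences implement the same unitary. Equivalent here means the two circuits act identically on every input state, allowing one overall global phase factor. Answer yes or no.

Yes — the two circuits implement the same unitary up to a global phase.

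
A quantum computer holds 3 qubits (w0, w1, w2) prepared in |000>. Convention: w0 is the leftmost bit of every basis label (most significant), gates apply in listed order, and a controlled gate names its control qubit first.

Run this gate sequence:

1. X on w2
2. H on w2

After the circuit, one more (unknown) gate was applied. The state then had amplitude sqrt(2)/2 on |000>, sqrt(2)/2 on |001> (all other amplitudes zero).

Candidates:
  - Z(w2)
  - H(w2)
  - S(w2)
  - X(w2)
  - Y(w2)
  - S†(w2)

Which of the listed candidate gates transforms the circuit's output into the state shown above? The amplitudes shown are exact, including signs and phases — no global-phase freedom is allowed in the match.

It was Z(w2) that produced the state shown.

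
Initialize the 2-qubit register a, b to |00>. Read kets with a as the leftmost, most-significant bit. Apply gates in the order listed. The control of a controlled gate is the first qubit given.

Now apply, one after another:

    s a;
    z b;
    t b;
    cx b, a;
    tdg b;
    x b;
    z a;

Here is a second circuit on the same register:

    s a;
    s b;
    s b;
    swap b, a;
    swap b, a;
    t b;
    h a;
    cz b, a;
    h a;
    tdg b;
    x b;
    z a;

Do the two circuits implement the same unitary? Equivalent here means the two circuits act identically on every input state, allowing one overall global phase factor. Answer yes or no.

Yes: on every input state the two circuits agree up to one overall phase factor.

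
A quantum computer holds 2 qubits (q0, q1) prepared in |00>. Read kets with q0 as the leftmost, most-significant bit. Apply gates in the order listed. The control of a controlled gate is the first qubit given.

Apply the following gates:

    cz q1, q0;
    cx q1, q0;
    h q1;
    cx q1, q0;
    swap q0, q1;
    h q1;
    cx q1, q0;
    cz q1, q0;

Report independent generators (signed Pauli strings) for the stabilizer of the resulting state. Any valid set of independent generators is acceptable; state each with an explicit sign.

The stabilizer group can be generated by +XI, -IX, among other valid generating sets.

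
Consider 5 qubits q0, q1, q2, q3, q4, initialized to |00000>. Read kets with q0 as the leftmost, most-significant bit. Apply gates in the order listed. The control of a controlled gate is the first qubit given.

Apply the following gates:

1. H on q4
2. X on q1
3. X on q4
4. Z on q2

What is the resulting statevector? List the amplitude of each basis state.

The final amplitudes are sqrt(2)/2 on |01000>, sqrt(2)/2 on |01001>, and 0 on every other basis state.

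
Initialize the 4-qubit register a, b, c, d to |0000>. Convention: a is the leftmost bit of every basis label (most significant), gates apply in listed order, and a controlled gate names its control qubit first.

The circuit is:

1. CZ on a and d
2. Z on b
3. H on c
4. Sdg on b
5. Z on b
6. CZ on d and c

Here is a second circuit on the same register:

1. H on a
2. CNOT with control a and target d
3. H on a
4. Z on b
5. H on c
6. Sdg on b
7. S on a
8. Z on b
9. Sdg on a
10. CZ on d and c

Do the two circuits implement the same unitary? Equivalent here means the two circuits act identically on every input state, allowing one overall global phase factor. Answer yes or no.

No — the two circuits implement different unitaries, even allowing a global phase.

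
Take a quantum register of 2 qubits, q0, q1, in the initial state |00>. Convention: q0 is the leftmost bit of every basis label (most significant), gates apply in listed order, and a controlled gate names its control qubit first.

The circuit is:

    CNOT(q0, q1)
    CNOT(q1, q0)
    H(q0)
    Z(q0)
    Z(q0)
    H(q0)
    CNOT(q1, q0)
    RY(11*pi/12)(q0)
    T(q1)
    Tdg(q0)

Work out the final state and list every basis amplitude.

After the circuit, the state carries amplitude -sqrt(6 - 3*sqrt(2))/4 + sqrt(sqrt(2) + 2)/4 on |00>, 0 on |01>, (-sqrt(3*sqrt(2) + 6)/4 - sqrt(2 - sqrt(2))/4)*exp(3*I*pi/4) on |10>, 0 on |11>. Key observation: gates 2-7 undo each other exactly, leaving only the rest of the circuit to track.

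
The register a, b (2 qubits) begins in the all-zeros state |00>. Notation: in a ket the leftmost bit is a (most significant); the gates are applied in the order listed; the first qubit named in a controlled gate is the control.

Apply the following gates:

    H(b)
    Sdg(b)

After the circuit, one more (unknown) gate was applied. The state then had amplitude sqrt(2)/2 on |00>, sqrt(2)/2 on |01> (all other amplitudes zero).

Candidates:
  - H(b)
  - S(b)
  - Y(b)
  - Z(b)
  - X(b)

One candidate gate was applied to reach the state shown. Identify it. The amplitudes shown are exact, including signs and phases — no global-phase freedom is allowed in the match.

The unique candidate consistent with the amplitudes is S(b).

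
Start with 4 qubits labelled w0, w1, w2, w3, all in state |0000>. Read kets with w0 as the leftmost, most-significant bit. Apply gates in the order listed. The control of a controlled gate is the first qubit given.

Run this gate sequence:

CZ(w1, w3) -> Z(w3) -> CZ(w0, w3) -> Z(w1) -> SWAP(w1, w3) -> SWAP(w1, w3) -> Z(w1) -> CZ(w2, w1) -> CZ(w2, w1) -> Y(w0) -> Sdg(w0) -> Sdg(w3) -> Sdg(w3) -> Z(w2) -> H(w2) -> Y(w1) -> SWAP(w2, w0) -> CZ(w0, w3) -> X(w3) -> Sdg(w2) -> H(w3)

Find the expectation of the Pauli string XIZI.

The expectation value of XIZI is -1. Key observation: steps 4-7 multiply out to the identity, so the circuit reduces to the remaining gates.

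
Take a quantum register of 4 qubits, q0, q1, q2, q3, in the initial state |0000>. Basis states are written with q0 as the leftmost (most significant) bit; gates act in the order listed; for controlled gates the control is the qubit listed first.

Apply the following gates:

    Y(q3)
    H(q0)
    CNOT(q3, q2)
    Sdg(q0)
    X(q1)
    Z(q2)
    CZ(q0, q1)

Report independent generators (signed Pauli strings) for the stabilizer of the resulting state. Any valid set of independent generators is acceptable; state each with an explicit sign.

One valid set of independent stabilizer generators is +YIII, -IZII, -IIZI, -IIIZ (any independent generating set of the same group is equally correct).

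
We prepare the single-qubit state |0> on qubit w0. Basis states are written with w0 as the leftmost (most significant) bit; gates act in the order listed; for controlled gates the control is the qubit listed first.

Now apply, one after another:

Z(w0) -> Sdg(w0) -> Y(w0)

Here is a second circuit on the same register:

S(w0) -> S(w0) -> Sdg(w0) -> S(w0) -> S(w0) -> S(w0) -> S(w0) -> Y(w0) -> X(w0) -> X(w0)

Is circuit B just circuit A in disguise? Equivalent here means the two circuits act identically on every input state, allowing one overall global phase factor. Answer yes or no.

Yes — the two circuits implement the same unitary up to a global phase.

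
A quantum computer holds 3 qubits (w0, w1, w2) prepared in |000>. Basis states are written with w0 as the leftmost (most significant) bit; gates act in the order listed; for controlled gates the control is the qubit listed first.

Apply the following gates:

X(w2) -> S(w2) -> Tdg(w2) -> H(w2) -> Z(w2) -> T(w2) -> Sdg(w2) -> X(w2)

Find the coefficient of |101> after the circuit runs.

|101> carries amplitude 0 in the final state.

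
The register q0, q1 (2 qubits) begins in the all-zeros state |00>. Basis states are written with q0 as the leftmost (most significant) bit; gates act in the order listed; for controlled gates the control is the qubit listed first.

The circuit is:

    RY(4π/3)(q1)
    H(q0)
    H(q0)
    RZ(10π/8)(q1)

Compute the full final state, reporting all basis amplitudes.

The final amplitudes are exp(3*I*pi/8)/2 on |00>, sqrt(3)*exp(5*I*pi/8)/2 on |01>, 0 on |10>, 0 on |11>. Key observation: steps 2-3 multiply out to the identity, so the circuit reduces to the remaining gates.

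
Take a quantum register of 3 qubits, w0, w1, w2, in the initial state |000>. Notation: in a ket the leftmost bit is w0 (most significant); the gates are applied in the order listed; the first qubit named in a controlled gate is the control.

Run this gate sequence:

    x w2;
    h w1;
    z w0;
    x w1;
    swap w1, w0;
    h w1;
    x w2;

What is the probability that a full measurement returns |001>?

The probability of measuring |001> is 0.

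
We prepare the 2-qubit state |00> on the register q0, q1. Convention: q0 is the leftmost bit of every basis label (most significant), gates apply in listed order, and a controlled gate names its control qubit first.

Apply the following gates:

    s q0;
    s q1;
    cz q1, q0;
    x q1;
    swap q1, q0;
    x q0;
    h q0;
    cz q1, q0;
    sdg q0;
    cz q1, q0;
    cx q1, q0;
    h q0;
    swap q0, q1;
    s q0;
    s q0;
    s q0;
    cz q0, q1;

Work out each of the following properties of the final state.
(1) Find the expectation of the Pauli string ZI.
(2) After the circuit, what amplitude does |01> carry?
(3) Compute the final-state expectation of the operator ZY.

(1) The expectation value of ZI is 1.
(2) The amplitude on |01> is 1/2 + I/2.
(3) The expectation value of ZY is 1.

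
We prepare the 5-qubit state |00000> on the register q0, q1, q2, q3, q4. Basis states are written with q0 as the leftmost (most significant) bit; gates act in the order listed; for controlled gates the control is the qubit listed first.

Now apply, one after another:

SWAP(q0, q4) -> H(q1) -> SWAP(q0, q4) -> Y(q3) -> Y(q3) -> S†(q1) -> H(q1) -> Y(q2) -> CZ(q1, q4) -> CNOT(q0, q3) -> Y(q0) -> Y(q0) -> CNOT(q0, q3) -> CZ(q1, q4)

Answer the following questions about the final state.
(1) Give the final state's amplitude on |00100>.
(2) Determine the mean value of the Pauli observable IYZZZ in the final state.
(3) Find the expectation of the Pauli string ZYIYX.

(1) The final state's coefficient on |00100> equals 1/2 + I/2. Key observation: steps 9-14 multiply out to the identity, so the circuit reduces to the remaining gates.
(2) In the final state, IYZZZ has expectation -1.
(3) In the final state, ZYIYX has expectation 0.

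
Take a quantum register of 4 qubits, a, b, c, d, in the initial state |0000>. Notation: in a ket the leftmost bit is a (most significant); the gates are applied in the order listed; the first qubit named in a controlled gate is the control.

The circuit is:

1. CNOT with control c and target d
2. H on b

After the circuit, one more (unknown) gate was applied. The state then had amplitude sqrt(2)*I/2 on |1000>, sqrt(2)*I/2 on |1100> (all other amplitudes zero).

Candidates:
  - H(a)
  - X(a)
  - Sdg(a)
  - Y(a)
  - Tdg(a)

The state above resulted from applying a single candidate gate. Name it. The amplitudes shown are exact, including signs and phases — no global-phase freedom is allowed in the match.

It was Y(a) that produced the state shown.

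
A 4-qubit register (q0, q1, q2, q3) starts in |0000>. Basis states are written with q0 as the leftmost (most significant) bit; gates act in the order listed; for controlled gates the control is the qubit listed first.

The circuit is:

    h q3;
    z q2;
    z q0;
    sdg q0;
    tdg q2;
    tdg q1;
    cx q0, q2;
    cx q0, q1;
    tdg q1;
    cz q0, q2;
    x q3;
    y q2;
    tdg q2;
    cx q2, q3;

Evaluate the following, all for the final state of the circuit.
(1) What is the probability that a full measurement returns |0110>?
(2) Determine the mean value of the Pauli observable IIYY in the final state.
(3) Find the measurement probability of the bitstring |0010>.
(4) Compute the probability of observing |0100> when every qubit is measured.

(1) The probability of measuring |0110> is 0.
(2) In the final state, IIYY has expectation 0.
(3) A full measurement returns |0010> with probability 1/2.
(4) The probability of measuring |0100> is 0.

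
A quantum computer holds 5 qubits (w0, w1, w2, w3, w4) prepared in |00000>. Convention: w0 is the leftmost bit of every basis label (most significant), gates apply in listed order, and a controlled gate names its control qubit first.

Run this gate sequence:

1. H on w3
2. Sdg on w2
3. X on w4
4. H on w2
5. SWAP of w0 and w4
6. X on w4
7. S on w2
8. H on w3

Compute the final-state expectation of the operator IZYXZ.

The observable IZYXZ averages to 0.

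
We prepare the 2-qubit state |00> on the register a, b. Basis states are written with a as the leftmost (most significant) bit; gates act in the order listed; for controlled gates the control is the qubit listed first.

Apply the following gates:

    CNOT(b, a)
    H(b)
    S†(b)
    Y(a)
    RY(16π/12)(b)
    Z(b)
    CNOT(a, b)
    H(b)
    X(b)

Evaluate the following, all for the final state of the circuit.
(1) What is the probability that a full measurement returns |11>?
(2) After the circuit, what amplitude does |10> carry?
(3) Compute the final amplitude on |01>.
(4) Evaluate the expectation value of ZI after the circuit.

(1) The probability of measuring |11> is 1/2.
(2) |10> carries amplitude (1 - I)*(sqrt(3) + I)/4 in the final state.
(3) The amplitude on |01> is 0.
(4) The observable ZI averages to -1.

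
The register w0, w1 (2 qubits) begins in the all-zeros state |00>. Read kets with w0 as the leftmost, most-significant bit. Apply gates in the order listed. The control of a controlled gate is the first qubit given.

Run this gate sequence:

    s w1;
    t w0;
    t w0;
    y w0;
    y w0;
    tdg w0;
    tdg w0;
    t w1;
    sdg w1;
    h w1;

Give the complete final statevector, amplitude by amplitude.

After the circuit, the state carries amplitude sqrt(2)/2 on |00>, sqrt(2)/2 on |01>, 0 on |10>, 0 on |11>.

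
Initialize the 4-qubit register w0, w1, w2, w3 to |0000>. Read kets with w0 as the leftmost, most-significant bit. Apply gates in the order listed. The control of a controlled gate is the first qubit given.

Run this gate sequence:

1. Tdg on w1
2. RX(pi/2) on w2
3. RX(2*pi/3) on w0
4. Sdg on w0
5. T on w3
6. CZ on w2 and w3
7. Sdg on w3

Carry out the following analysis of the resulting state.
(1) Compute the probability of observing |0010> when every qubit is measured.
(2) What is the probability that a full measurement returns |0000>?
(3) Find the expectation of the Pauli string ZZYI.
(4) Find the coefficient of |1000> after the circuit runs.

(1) The probability of measuring |0010> is 1/8.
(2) A full measurement returns |0000> with probability 1/8.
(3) The observable ZZYI averages to 1/2.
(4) |1000> carries amplitude -sqrt(6)/4 in the final state.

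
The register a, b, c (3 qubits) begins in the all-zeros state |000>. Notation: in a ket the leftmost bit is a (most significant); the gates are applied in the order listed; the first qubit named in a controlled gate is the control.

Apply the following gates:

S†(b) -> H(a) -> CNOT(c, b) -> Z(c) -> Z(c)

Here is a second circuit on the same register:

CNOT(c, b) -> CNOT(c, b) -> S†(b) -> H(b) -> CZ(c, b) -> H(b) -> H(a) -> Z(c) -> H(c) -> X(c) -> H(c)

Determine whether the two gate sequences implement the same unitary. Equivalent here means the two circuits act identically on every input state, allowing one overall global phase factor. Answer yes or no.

Yes: on every input state the two circuits agree up to one overall phase factor.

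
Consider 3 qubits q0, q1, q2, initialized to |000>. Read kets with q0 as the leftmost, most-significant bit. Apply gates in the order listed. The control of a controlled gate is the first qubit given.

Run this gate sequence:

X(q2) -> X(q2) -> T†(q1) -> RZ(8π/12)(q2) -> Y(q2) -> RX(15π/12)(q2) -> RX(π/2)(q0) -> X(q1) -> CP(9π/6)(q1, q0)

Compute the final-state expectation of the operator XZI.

The expectation value of XZI is 1. Key observation: steps 1-2 multiply out to the identity, so the circuit reduces to the remaining gates.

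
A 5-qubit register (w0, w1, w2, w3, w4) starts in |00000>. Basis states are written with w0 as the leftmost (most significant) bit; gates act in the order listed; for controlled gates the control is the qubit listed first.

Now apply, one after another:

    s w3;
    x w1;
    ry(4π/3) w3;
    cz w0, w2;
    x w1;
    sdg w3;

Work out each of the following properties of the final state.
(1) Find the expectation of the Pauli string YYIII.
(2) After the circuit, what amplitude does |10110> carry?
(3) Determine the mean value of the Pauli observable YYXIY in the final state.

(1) The observable YYIII averages to 0.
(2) |10110> carries amplitude 0 in the final state.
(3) In the final state, YYXIY has expectation 0.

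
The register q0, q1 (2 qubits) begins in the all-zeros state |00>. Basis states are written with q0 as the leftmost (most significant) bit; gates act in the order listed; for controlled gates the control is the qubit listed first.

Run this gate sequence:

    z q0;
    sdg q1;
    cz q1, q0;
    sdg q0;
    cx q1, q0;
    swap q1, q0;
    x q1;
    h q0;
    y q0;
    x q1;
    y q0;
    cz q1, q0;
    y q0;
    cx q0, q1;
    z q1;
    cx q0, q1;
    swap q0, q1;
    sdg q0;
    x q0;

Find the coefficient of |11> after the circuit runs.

The final state's coefficient on |11> equals -sqrt(2)*I/2.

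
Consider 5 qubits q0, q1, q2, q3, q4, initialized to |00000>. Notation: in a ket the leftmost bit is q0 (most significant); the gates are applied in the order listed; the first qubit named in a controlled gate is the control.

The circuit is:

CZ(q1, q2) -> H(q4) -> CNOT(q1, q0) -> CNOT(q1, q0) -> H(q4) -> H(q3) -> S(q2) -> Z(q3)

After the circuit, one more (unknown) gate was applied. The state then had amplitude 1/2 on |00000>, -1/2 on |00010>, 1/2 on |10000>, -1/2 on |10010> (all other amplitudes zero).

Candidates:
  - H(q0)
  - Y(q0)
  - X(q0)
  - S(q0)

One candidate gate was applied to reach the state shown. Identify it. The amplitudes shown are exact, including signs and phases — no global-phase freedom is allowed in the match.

The unique candidate consistent with the amplitudes is H(q0). Key observation: steps 2-5 multiply out to the identity, so the circuit reduces to the remaining gates.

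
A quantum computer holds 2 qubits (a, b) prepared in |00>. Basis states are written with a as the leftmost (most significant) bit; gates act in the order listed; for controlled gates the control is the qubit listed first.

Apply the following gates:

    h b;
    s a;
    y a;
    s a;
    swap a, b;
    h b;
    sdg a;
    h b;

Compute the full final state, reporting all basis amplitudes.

After the circuit, the state carries amplitude 0 on |00>, -sqrt(2)/2 on |01>, 0 on |10>, sqrt(2)*I/2 on |11>.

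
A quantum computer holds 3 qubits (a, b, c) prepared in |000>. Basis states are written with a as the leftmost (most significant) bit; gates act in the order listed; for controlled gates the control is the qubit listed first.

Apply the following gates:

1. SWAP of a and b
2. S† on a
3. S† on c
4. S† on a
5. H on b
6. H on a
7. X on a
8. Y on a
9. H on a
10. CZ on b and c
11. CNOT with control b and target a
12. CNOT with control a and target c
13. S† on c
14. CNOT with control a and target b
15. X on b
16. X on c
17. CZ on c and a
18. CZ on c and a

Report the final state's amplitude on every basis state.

After the circuit, the state carries amplitude -sqrt(2)*I/2 on |001>, -sqrt(2)/2 on |100>, and 0 on every other basis state.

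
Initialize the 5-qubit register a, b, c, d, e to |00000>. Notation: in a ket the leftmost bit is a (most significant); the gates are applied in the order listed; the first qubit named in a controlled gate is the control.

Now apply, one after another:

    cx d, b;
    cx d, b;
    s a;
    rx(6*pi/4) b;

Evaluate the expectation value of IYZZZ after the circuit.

In the final state, IYZZZ has expectation 1. Key observation: gates 1-2 undo each other exactly, leaving only the rest of the circuit to track.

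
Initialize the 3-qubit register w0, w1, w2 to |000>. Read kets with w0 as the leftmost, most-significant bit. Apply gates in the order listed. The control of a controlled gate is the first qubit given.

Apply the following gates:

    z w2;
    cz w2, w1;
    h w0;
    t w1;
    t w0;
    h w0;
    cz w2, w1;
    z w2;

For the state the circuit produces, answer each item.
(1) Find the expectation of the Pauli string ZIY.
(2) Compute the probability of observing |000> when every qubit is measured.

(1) The expectation value of ZIY is 0.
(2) A full measurement returns |000> with probability sqrt(2)/4 + 1/2.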